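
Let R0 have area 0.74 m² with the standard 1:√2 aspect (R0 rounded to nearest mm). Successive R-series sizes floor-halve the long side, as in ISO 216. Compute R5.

Let R0's short side be w mm. w · w√2 = 0.74 m² = 740,000 mm², so w ≈ 723.4 mm and w√2 ≈ 1023.0 mm → R0 = 723 × 1023 mm.
R1: ⌊1023/2⌋ × 723 = 511 × 723 mm
R2: ⌊723/2⌋ × 511 = 361 × 511 mm
R3: ⌊511/2⌋ × 361 = 255 × 361 mm
R4: ⌊361/2⌋ × 255 = 180 × 255 mm
R5: ⌊255/2⌋ × 180 = 127 × 180 mm

127 × 180 mm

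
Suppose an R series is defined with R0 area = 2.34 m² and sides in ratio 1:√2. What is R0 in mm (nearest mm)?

1286 × 1819 mm

Let the short side be w mm. Then w · w√2 = 2.34 m² = 2,340,000 mm².
w² = 2,340,000/√2, so w ≈ 1286.3 mm; long side = w√2 ≈ 1819.1 mm.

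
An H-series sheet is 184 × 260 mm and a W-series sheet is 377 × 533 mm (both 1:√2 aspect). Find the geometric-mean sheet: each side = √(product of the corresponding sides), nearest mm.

Short side: √(184 · 377) = √69368 ≈ 263.4 → 263 mm
Long side: √(260 · 533) = √138580 ≈ 372.3 → 372 mm

263 × 372 mm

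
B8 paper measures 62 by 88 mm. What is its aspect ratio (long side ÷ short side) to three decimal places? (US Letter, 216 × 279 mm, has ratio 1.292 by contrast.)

1.419

88 / 62 = 1.419
ISO 216 targets √2 ≈ 1.414; the +0.005 deviation is from mm rounding.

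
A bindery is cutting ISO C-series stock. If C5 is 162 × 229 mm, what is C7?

C6: ⌊229/2⌋ × 162 = 114 × 162 mm
C7: ⌊162/2⌋ × 114 = 81 × 114 mm

81 × 114 mm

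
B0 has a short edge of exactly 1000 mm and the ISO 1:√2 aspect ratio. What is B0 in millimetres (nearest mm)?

Short side = 1000 mm; long side = 1000√2 ≈ 1414.2 mm.

1000 × 1414 mm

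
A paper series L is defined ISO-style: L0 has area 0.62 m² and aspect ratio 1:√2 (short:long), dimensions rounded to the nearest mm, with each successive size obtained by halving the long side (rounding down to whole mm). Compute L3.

Let L0's short side be w mm. w · w√2 = 0.62 m² = 620,000 mm², so w ≈ 662.1 mm and w√2 ≈ 936.4 mm → L0 = 662 × 936 mm.
L1: ⌊936/2⌋ × 662 = 468 × 662 mm
L2: ⌊662/2⌋ × 468 = 331 × 468 mm
L3: ⌊468/2⌋ × 331 = 234 × 331 mm

234 × 331 mm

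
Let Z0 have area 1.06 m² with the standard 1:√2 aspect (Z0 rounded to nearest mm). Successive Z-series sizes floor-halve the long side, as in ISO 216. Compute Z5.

Let Z0's short side be w mm. w · w√2 = 1.06 m² = 1,060,000 mm², so w ≈ 865.8 mm and w√2 ≈ 1224.4 mm → Z0 = 866 × 1224 mm.
Z1: ⌊1224/2⌋ × 866 = 612 × 866 mm
Z2: ⌊866/2⌋ × 612 = 433 × 612 mm
Z3: ⌊612/2⌋ × 433 = 306 × 433 mm
Z4: ⌊433/2⌋ × 306 = 216 × 306 mm
Z5: ⌊306/2⌋ × 216 = 153 × 216 mm

153 × 216 mm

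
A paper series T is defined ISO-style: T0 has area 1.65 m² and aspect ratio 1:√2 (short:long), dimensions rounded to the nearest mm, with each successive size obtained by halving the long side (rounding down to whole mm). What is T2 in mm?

Let T0's short side be w mm. w · w√2 = 1.65 m² = 1,650,000 mm², so w ≈ 1080.2 mm and w√2 ≈ 1527.6 mm → T0 = 1080 × 1528 mm.
T1: ⌊1528/2⌋ × 1080 = 764 × 1080 mm
T2: ⌊1080/2⌋ × 764 = 540 × 764 mm

540 × 764 mm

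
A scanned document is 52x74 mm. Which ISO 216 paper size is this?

Aspect ratio 74/52 ≈ 1.423 — close to the ISO √2 ≈ 1.414.
In the A-series (A0 area = 1 m²): A8 = 52 × 74 mm.

A8 (52 × 74 mm)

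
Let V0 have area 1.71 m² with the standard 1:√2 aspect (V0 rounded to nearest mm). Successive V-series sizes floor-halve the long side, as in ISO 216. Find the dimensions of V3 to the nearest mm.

388 × 550 mm

Let V0's short side be w mm. w · w√2 = 1.71 m² = 1,710,000 mm², so w ≈ 1099.6 mm and w√2 ≈ 1555.1 mm → V0 = 1100 × 1555 mm.
V1: ⌊1555/2⌋ × 1100 = 777 × 1100 mm
V2: ⌊1100/2⌋ × 777 = 550 × 777 mm
V3: ⌊777/2⌋ × 550 = 388 × 550 mm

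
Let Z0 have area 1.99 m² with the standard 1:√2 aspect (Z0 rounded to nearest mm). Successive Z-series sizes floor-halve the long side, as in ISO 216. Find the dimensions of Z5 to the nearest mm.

209 × 296 mm

Let Z0's short side be w mm. w · w√2 = 1.99 m² = 1,990,000 mm², so w ≈ 1186.2 mm and w√2 ≈ 1677.6 mm → Z0 = 1186 × 1678 mm.
Z1: ⌊1678/2⌋ × 1186 = 839 × 1186 mm
Z2: ⌊1186/2⌋ × 839 = 593 × 839 mm
Z3: ⌊839/2⌋ × 593 = 419 × 593 mm
Z4: ⌊593/2⌋ × 419 = 296 × 419 mm
Z5: ⌊419/2⌋ × 296 = 209 × 296 mm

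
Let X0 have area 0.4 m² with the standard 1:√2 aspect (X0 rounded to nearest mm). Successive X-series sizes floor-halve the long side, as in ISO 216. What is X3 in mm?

Let X0's short side be w mm. w · w√2 = 0.4 m² = 400,000 mm², so w ≈ 531.8 mm and w√2 ≈ 752.1 mm → X0 = 532 × 752 mm.
X1: ⌊752/2⌋ × 532 = 376 × 532 mm
X2: ⌊532/2⌋ × 376 = 266 × 376 mm
X3: ⌊376/2⌋ × 266 = 188 × 266 mm

188 × 266 mm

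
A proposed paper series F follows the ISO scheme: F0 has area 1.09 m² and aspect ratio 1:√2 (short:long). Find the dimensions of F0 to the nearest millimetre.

878 × 1242 mm

Let the short side be w mm. Then w · w√2 = 1.09 m² = 1,090,000 mm².
w² = 1,090,000/√2, so w ≈ 877.9 mm; long side = w√2 ≈ 1241.6 mm.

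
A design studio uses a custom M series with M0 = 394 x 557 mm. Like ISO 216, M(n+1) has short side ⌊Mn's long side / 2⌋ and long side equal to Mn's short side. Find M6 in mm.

M1: ⌊557/2⌋ × 394 = 278 × 394 mm
M2: ⌊394/2⌋ × 278 = 197 × 278 mm
M3: ⌊278/2⌋ × 197 = 139 × 197 mm
M4: ⌊197/2⌋ × 139 = 98 × 139 mm
M5: ⌊139/2⌋ × 98 = 69 × 98 mm
M6: ⌊98/2⌋ × 69 = 49 × 69 mm

49 × 69 mm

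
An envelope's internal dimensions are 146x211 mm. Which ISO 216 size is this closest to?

Aspect ratio 211/146 ≈ 1.445 (ISO target is √2 ≈ 1.414).
In the A-series (A0 area = 1 m²): A5 = 148 × 210 mm.
Off by 3 mm total — nearest standard size.

A5 (148 × 210 mm)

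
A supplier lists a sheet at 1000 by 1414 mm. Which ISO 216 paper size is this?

B0 (1000 × 1414 mm)

Aspect ratio 1414/1000 ≈ 1.414 — close to the ISO √2 ≈ 1.414.
In the B-series (B0 = 1000 × 1414 mm): B0 = 1000 × 1414 mm.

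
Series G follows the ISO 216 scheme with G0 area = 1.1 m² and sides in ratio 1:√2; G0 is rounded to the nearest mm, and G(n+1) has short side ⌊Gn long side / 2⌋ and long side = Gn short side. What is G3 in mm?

Let G0's short side be w mm. w · w√2 = 1.1 m² = 1,100,000 mm², so w ≈ 881.9 mm and w√2 ≈ 1247.3 mm → G0 = 882 × 1247 mm.
G1: ⌊1247/2⌋ × 882 = 623 × 882 mm
G2: ⌊882/2⌋ × 623 = 441 × 623 mm
G3: ⌊623/2⌋ × 441 = 311 × 441 mm

311 × 441 mm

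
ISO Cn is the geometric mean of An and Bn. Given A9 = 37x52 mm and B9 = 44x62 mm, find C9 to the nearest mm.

40 × 57 mm

Short side: √(37 · 44) = √1628 ≈ 40.3 → 40 mm
Long side: √(52 · 62) = √3224 ≈ 56.8 → 57 mm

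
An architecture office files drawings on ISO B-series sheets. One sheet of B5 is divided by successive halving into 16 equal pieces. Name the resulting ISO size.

B9

16 = 2^4, so 4 halving steps.
B5 → B6 → … → B9 after 4 steps.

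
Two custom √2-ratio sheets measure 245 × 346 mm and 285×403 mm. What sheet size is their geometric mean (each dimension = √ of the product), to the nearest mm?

264 × 373 mm

Short side: √(245 · 285) = √69825 ≈ 264.2 → 264 mm
Long side: √(346 · 403) = √139438 ≈ 373.4 → 373 mm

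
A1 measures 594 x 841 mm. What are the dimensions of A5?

A2: ⌊841/2⌋ × 594 = 420 × 594 mm
A3: ⌊594/2⌋ × 420 = 297 × 420 mm
A4: ⌊420/2⌋ × 297 = 210 × 297 mm
A5: ⌊297/2⌋ × 210 = 148 × 210 mm

148 × 210 mm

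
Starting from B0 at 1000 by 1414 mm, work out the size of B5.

176 × 250 mm

B1: ⌊1414/2⌋ × 1000 = 707 × 1000 mm
B2: ⌊1000/2⌋ × 707 = 500 × 707 mm
B3: ⌊707/2⌋ × 500 = 353 × 500 mm
B4: ⌊500/2⌋ × 353 = 250 × 353 mm
B5: ⌊353/2⌋ × 250 = 176 × 250 mm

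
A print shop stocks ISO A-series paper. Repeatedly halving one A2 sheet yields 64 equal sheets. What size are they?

A8

64 = 2^6, so 6 halving steps.
A2 → A3 → … → A8 after 6 steps.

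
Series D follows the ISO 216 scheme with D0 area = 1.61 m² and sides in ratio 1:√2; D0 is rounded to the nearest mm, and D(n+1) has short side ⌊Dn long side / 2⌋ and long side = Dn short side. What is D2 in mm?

Let D0's short side be w mm. w · w√2 = 1.61 m² = 1,610,000 mm², so w ≈ 1067.0 mm and w√2 ≈ 1508.9 mm → D0 = 1067 × 1509 mm.
D1: ⌊1509/2⌋ × 1067 = 754 × 1067 mm
D2: ⌊1067/2⌋ × 754 = 533 × 754 mm

533 × 754 mm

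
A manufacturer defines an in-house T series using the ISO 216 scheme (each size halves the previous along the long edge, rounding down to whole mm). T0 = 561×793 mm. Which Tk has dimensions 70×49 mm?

T0: 561 × 793 mm
T1: 396 × 561 mm
T2: 280 × 396 mm
T3: 198 × 280 mm
T4: 140 × 198 mm
T5: 99 × 140 mm
T6: 70 × 99 mm
T7: 49 × 70 mm
T8: 35 × 49 mm
→ matches T7.

T7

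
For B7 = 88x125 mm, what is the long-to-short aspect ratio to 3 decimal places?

125 / 88 = 1.420
ISO 216 targets √2 ≈ 1.414; the +0.006 deviation is from mm rounding.

1.420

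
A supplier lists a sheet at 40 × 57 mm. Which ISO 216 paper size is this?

C9 (40 × 57 mm)

Aspect ratio 57/40 ≈ 1.425 — close to the ISO √2 ≈ 1.414.
In the C-series (envelope sizes, between A and B): C9 = 40 × 57 mm.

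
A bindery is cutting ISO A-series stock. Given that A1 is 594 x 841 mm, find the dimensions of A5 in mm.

A2: ⌊841/2⌋ × 594 = 420 × 594 mm
A3: ⌊594/2⌋ × 420 = 297 × 420 mm
A4: ⌊420/2⌋ × 297 = 210 × 297 mm
A5: ⌊297/2⌋ × 210 = 148 × 210 mm

148 × 210 mm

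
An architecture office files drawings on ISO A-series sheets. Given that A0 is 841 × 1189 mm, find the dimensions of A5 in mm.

148 × 210 mm

A1: ⌊1189/2⌋ × 841 = 594 × 841 mm
A2: ⌊841/2⌋ × 594 = 420 × 594 mm
A3: ⌊594/2⌋ × 420 = 297 × 420 mm
A4: ⌊420/2⌋ × 297 = 210 × 297 mm
A5: ⌊297/2⌋ × 210 = 148 × 210 mm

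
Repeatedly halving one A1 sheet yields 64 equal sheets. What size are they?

64 = 2^6, so 6 halving steps.
A1 → A2 → … → A7 after 6 steps.

A7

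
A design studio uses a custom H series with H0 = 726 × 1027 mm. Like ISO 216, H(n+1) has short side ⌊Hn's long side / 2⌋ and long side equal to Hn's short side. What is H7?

H1 = 513 × 726 mm (from H0 by 1 halving).
H2: ⌊726/2⌋ × 513 = 363 × 513 mm
H3: ⌊513/2⌋ × 363 = 256 × 363 mm
H4: ⌊363/2⌋ × 256 = 181 × 256 mm
H5: ⌊256/2⌋ × 181 = 128 × 181 mm
H6: ⌊181/2⌋ × 128 = 90 × 128 mm
H7: ⌊128/2⌋ × 90 = 64 × 90 mm

64 × 90 mm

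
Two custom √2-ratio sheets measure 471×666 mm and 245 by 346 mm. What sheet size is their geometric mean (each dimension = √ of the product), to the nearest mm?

340 × 480 mm

Short side: √(471 · 245) = √115395 ≈ 339.7 → 340 mm
Long side: √(666 · 346) = √230436 ≈ 480.0 → 480 mm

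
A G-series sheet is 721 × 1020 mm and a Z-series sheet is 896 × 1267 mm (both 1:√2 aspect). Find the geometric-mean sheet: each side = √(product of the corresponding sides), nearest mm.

Short side: √(721 · 896) = √646016 ≈ 803.8 → 804 mm
Long side: √(1020 · 1267) = √1292340 ≈ 1136.8 → 1137 mm

804 × 1137 mm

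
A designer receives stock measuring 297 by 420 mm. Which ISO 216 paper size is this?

Aspect ratio 420/297 ≈ 1.414 — close to the ISO √2 ≈ 1.414.
In the A-series (A0 area = 1 m²): A3 = 297 × 420 mm.

A3 (297 × 420 mm)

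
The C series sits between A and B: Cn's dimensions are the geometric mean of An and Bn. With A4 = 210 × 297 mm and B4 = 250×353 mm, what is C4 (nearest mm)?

Short side: √(210 · 250) = √52500 ≈ 229.1 → 229 mm
Long side: √(297 · 353) = √104841 ≈ 323.8 → 324 mm

229 × 324 mm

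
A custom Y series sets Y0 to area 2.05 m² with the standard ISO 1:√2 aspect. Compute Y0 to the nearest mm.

1204 × 1703 mm

Let the short side be w mm. Then w · w√2 = 2.05 m² = 2,050,000 mm².
w² = 2,050,000/√2, so w ≈ 1204.0 mm; long side = w√2 ≈ 1702.7 mm.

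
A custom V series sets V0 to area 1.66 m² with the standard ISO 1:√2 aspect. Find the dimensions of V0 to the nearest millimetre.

1083 × 1532 mm

Let the short side be w mm. Then w · w√2 = 1.66 m² = 1,660,000 mm².
w² = 1,660,000/√2, so w ≈ 1083.4 mm; long side = w√2 ≈ 1532.2 mm.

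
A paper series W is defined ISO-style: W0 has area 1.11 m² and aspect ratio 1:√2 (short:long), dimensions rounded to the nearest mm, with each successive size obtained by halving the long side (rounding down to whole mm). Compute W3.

313 × 443 mm

Let W0's short side be w mm. w · w√2 = 1.11 m² = 1,110,000 mm², so w ≈ 885.9 mm and w√2 ≈ 1252.9 mm → W0 = 886 × 1253 mm.
W1: ⌊1253/2⌋ × 886 = 626 × 886 mm
W2: ⌊886/2⌋ × 626 = 443 × 626 mm
W3: ⌊626/2⌋ × 443 = 313 × 443 mm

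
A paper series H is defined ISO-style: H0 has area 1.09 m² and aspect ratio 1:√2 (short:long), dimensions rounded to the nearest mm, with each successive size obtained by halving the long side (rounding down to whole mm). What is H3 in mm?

310 × 439 mm

Let H0's short side be w mm. w · w√2 = 1.09 m² = 1,090,000 mm², so w ≈ 877.9 mm and w√2 ≈ 1241.6 mm → H0 = 878 × 1242 mm.
H1: ⌊1242/2⌋ × 878 = 621 × 878 mm
H2: ⌊878/2⌋ × 621 = 439 × 621 mm
H3: ⌊621/2⌋ × 439 = 310 × 439 mm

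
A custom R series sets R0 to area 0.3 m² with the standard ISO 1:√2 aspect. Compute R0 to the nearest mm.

Let the short side be w mm. Then w · w√2 = 0.3 m² = 300,000 mm².
w² = 300,000/√2, so w ≈ 460.6 mm; long side = w√2 ≈ 651.4 mm.

461 × 651 mm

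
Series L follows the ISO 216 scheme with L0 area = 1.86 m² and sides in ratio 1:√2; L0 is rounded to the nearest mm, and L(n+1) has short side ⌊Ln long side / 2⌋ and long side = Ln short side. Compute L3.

405 × 573 mm

Let L0's short side be w mm. w · w√2 = 1.86 m² = 1,860,000 mm², so w ≈ 1146.8 mm and w√2 ≈ 1621.9 mm → L0 = 1147 × 1622 mm.
L1: ⌊1622/2⌋ × 1147 = 811 × 1147 mm
L2: ⌊1147/2⌋ × 811 = 573 × 811 mm
L3: ⌊811/2⌋ × 573 = 405 × 573 mm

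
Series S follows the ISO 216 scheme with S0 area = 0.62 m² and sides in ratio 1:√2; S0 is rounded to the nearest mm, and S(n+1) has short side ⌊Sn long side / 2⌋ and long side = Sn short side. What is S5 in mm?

Let S0's short side be w mm. w · w√2 = 0.62 m² = 620,000 mm², so w ≈ 662.1 mm and w√2 ≈ 936.4 mm → S0 = 662 × 936 mm.
S1: ⌊936/2⌋ × 662 = 468 × 662 mm
S2: ⌊662/2⌋ × 468 = 331 × 468 mm
S3: ⌊468/2⌋ × 331 = 234 × 331 mm
S4: ⌊331/2⌋ × 234 = 165 × 234 mm
S5: ⌊234/2⌋ × 165 = 117 × 165 mm

117 × 165 mm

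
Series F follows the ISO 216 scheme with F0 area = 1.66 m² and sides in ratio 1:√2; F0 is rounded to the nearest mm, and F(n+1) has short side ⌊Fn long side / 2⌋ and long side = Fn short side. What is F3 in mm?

383 × 541 mm

Let F0's short side be w mm. w · w√2 = 1.66 m² = 1,660,000 mm², so w ≈ 1083.4 mm and w√2 ≈ 1532.2 mm → F0 = 1083 × 1532 mm.
F1: ⌊1532/2⌋ × 1083 = 766 × 1083 mm
F2: ⌊1083/2⌋ × 766 = 541 × 766 mm
F3: ⌊766/2⌋ × 541 = 383 × 541 mm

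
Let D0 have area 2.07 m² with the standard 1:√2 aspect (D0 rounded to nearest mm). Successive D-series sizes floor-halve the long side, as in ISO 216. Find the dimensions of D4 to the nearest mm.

302 × 427 mm

Let D0's short side be w mm. w · w√2 = 2.07 m² = 2,070,000 mm², so w ≈ 1209.8 mm and w√2 ≈ 1711.0 mm → D0 = 1210 × 1711 mm.
D1: ⌊1711/2⌋ × 1210 = 855 × 1210 mm
D2: ⌊1210/2⌋ × 855 = 605 × 855 mm
D3: ⌊855/2⌋ × 605 = 427 × 605 mm
D4: ⌊605/2⌋ × 427 = 302 × 427 mm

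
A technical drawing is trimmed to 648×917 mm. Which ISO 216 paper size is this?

C1 (648 × 917 mm)

Aspect ratio 917/648 ≈ 1.415 — close to the ISO √2 ≈ 1.414.
In the C-series (envelope sizes, between A and B): C1 = 648 × 917 mm.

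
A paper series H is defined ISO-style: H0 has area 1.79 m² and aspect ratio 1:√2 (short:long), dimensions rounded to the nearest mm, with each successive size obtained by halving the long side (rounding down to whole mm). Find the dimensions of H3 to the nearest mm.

Let H0's short side be w mm. w · w√2 = 1.79 m² = 1,790,000 mm², so w ≈ 1125.0 mm and w√2 ≈ 1591.1 mm → H0 = 1125 × 1591 mm.
H1: ⌊1591/2⌋ × 1125 = 795 × 1125 mm
H2: ⌊1125/2⌋ × 795 = 562 × 795 mm
H3: ⌊795/2⌋ × 562 = 397 × 562 mm

397 × 562 mm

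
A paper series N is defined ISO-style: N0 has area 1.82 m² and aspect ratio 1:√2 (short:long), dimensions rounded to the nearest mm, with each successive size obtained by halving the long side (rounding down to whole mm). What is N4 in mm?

Let N0's short side be w mm. w · w√2 = 1.82 m² = 1,820,000 mm², so w ≈ 1134.4 mm and w√2 ≈ 1604.3 mm → N0 = 1134 × 1604 mm.
N1: ⌊1604/2⌋ × 1134 = 802 × 1134 mm
N2: ⌊1134/2⌋ × 802 = 567 × 802 mm
N3: ⌊802/2⌋ × 567 = 401 × 567 mm
N4: ⌊567/2⌋ × 401 = 283 × 401 mm

283 × 401 mm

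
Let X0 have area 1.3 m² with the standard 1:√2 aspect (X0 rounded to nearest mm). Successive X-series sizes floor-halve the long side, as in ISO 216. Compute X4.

239 × 339 mm

Let X0's short side be w mm. w · w√2 = 1.3 m² = 1,300,000 mm², so w ≈ 958.8 mm and w√2 ≈ 1355.9 mm → X0 = 959 × 1356 mm.
X1: ⌊1356/2⌋ × 959 = 678 × 959 mm
X2: ⌊959/2⌋ × 678 = 479 × 678 mm
X3: ⌊678/2⌋ × 479 = 339 × 479 mm
X4: ⌊479/2⌋ × 339 = 239 × 339 mm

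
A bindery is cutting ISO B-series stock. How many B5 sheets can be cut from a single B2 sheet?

Each ISO step halves the sheet: 1 × B2 → 2 × B3 → 4 × B4 → 8 × B5
From B2 to B5 is 3 halving steps: 2^3 = 8.

8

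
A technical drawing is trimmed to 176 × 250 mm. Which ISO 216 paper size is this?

B5 (176 × 250 mm)

Aspect ratio 250/176 ≈ 1.420 — close to the ISO √2 ≈ 1.414.
In the B-series (B0 = 1000 × 1414 mm): B5 = 176 × 250 mm.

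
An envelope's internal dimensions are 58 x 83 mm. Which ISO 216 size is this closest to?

C8 (57 × 81 mm)

Aspect ratio 83/58 ≈ 1.431 (ISO target is √2 ≈ 1.414).
In the C-series (envelope sizes, between A and B): C8 = 57 × 81 mm.
Off by 3 mm total — nearest standard size.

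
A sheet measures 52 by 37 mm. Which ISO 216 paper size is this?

Aspect ratio 52/37 ≈ 1.405 — close to the ISO √2 ≈ 1.414.
In the A-series (A0 area = 1 m²): A9 = 37 × 52 mm.

A9 (37 × 52 mm)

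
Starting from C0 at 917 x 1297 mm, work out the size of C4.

229 × 324 mm

C1: ⌊1297/2⌋ × 917 = 648 × 917 mm
C2: ⌊917/2⌋ × 648 = 458 × 648 mm
C3: ⌊648/2⌋ × 458 = 324 × 458 mm
C4: ⌊458/2⌋ × 324 = 229 × 324 mm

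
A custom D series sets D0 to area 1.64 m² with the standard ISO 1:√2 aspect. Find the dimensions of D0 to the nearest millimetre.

Let the short side be w mm. Then w · w√2 = 1.64 m² = 1,640,000 mm².
w² = 1,640,000/√2, so w ≈ 1076.9 mm; long side = w√2 ≈ 1522.9 mm.

1077 × 1523 mm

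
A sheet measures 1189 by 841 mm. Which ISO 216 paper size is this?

A0 (841 × 1189 mm)

Aspect ratio 1189/841 ≈ 1.414 — close to the ISO √2 ≈ 1.414.
In the A-series (A0 area = 1 m²): A0 = 841 × 1189 mm.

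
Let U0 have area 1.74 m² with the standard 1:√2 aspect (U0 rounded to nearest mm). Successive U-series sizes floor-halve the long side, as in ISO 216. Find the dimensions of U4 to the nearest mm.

Let U0's short side be w mm. w · w√2 = 1.74 m² = 1,740,000 mm², so w ≈ 1109.2 mm and w√2 ≈ 1568.7 mm → U0 = 1109 × 1569 mm.
U1: ⌊1569/2⌋ × 1109 = 784 × 1109 mm
U2: ⌊1109/2⌋ × 784 = 554 × 784 mm
U3: ⌊784/2⌋ × 554 = 392 × 554 mm
U4: ⌊554/2⌋ × 392 = 277 × 392 mm

277 × 392 mm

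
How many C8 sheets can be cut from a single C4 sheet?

Each ISO step halves the sheet: 1 × C4 → 2 × C5 → 4 × C6 → 8 × C7 → …
From C4 to C8 is 4 halving steps: 2^4 = 16.

16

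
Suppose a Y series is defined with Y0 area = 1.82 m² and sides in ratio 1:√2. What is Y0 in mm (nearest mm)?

Let the short side be w mm. Then w · w√2 = 1.82 m² = 1,820,000 mm².
w² = 1,820,000/√2, so w ≈ 1134.4 mm; long side = w√2 ≈ 1604.3 mm.

1134 × 1604 mm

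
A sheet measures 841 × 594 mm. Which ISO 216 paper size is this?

Aspect ratio 841/594 ≈ 1.416 — close to the ISO √2 ≈ 1.414.
In the A-series (A0 area = 1 m²): A1 = 594 × 841 mm.

A1 (594 × 841 mm)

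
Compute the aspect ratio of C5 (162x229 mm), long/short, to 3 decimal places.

1.414

229 / 162 = 1.414
Matches √2 ≈ 1.414 — the ISO 216 defining ratio.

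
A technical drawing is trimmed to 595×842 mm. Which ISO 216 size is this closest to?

A1 (594 × 841 mm)

Aspect ratio 842/595 ≈ 1.415 — close to the ISO √2 ≈ 1.414.
In the A-series (A0 area = 1 m²): A1 = 594 × 841 mm.
Off by 2 mm total — nearest standard size.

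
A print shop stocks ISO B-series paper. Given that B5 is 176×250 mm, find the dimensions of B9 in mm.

B6: ⌊250/2⌋ × 176 = 125 × 176 mm
B7: ⌊176/2⌋ × 125 = 88 × 125 mm
B8: ⌊125/2⌋ × 88 = 62 × 88 mm
B9: ⌊88/2⌋ × 62 = 44 × 62 mm

44 × 62 mm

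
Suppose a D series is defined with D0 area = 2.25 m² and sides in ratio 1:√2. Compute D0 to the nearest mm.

1261 × 1784 mm

Let the short side be w mm. Then w · w√2 = 2.25 m² = 2,250,000 mm².
w² = 2,250,000/√2, so w ≈ 1261.3 mm; long side = w√2 ≈ 1783.8 mm.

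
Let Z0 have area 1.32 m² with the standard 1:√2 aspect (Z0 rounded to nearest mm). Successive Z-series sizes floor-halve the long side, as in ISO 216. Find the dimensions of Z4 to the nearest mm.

Let Z0's short side be w mm. w · w√2 = 1.32 m² = 1,320,000 mm², so w ≈ 966.1 mm and w√2 ≈ 1366.3 mm → Z0 = 966 × 1366 mm.
Z1: ⌊1366/2⌋ × 966 = 683 × 966 mm
Z2: ⌊966/2⌋ × 683 = 483 × 683 mm
Z3: ⌊683/2⌋ × 483 = 341 × 483 mm
Z4: ⌊483/2⌋ × 341 = 241 × 341 mm

241 × 341 mm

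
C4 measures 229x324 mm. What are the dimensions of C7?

81 × 114 mm

C5: ⌊324/2⌋ × 229 = 162 × 229 mm
C6: ⌊229/2⌋ × 162 = 114 × 162 mm
C7: ⌊162/2⌋ × 114 = 81 × 114 mm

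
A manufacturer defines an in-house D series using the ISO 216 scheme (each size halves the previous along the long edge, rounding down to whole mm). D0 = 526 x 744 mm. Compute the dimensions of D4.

131 × 186 mm

D1: ⌊744/2⌋ × 526 = 372 × 526 mm
D2: ⌊526/2⌋ × 372 = 263 × 372 mm
D3: ⌊372/2⌋ × 263 = 186 × 263 mm
D4: ⌊263/2⌋ × 186 = 131 × 186 mm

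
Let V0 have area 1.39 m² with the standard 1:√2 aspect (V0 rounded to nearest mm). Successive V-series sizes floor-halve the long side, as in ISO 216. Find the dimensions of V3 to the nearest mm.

350 × 495 mm

Let V0's short side be w mm. w · w√2 = 1.39 m² = 1,390,000 mm², so w ≈ 991.4 mm and w√2 ≈ 1402.1 mm → V0 = 991 × 1402 mm.
V1: ⌊1402/2⌋ × 991 = 701 × 991 mm
V2: ⌊991/2⌋ × 701 = 495 × 701 mm
V3: ⌊701/2⌋ × 495 = 350 × 495 mm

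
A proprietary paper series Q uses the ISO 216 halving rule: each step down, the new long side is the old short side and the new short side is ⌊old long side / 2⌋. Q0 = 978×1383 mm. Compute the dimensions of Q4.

244 × 345 mm

Q1: ⌊1383/2⌋ × 978 = 691 × 978 mm
Q2: ⌊978/2⌋ × 691 = 489 × 691 mm
Q3: ⌊691/2⌋ × 489 = 345 × 489 mm
Q4: ⌊489/2⌋ × 345 = 244 × 345 mm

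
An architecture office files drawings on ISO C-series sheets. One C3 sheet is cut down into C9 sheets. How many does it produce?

Each ISO step halves the sheet: 1 × C3 → 2 × C4 → 4 × C5 → 8 × C6 → …
From C3 to C9 is 6 halving steps: 2^6 = 64.

64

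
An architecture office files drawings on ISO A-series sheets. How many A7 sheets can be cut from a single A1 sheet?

64

A1 = 594 × 841 mm; A7 = 74 × 105 mm.
Each halving step doubles the count; 6 steps from A1 to A7.
2^6 = 64.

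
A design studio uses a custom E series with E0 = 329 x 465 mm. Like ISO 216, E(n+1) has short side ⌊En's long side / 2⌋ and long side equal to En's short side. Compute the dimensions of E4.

E1 = 232 × 329 mm (from E0 by 1 halving).
E2: ⌊329/2⌋ × 232 = 164 × 232 mm
E3: ⌊232/2⌋ × 164 = 116 × 164 mm
E4: ⌊164/2⌋ × 116 = 82 × 116 mm

82 × 116 mm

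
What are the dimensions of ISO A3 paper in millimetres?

297 × 420 mm

A0 = 841 × 1189 mm (A0 has area 1 m², aspect 1:√2).
A1: ⌊1189/2⌋ × 841 = 594 × 841 mm
A2: ⌊841/2⌋ × 594 = 420 × 594 mm
A3: ⌊594/2⌋ × 420 = 297 × 420 mm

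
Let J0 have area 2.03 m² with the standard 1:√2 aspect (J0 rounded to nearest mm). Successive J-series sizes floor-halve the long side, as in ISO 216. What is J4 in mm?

Let J0's short side be w mm. w · w√2 = 2.03 m² = 2,030,000 mm², so w ≈ 1198.1 mm and w√2 ≈ 1694.4 mm → J0 = 1198 × 1694 mm.
J1: ⌊1694/2⌋ × 1198 = 847 × 1198 mm
J2: ⌊1198/2⌋ × 847 = 599 × 847 mm
J3: ⌊847/2⌋ × 599 = 423 × 599 mm
J4: ⌊599/2⌋ × 423 = 299 × 423 mm

299 × 423 mm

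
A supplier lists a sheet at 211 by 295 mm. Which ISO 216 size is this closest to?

Aspect ratio 295/211 ≈ 1.398 (ISO target is √2 ≈ 1.414).
In the A-series (A0 area = 1 m²): A4 = 210 × 297 mm.
Off by 3 mm total — nearest standard size.

A4 (210 × 297 mm)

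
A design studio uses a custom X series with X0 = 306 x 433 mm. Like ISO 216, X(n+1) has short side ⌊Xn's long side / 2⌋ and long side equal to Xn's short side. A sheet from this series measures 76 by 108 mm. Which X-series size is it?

X0: 306 × 433 mm
X1: 216 × 306 mm
X2: 153 × 216 mm
X3: 108 × 153 mm
X4: 76 × 108 mm
X5: 54 × 76 mm
→ matches X4.

X4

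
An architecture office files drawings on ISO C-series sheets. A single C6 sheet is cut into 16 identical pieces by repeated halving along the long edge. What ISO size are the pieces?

16 = 2^4, so 4 halving steps.
C6 → C7 → … → C10 after 4 steps.

C10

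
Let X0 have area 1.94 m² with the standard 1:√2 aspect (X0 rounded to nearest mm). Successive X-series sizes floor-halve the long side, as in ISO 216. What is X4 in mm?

Let X0's short side be w mm. w · w√2 = 1.94 m² = 1,940,000 mm², so w ≈ 1171.2 mm and w√2 ≈ 1656.4 mm → X0 = 1171 × 1656 mm.
X1: ⌊1656/2⌋ × 1171 = 828 × 1171 mm
X2: ⌊1171/2⌋ × 828 = 585 × 828 mm
X3: ⌊828/2⌋ × 585 = 414 × 585 mm
X4: ⌊585/2⌋ × 414 = 292 × 414 mm

292 × 414 mm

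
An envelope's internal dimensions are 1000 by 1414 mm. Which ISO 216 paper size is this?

B0 (1000 × 1414 mm)

Aspect ratio 1414/1000 ≈ 1.414 — close to the ISO √2 ≈ 1.414.
In the B-series (B0 = 1000 × 1414 mm): B0 = 1000 × 1414 mm.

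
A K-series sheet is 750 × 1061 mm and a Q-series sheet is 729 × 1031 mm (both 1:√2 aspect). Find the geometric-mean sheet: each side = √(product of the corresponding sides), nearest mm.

Short side: √(750 · 729) = √546750 ≈ 739.4 → 739 mm
Long side: √(1061 · 1031) = √1093891 ≈ 1045.9 → 1046 mm

739 × 1046 mm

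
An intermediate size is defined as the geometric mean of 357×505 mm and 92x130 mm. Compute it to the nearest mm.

Short side: √(357 · 92) = √32844 ≈ 181.2 → 181 mm
Long side: √(505 · 130) = √65650 ≈ 256.2 → 256 mm

181 × 256 mm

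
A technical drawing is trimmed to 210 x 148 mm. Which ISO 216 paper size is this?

Aspect ratio 210/148 ≈ 1.419 — close to the ISO √2 ≈ 1.414.
In the A-series (A0 area = 1 m²): A5 = 148 × 210 mm.

A5 (148 × 210 mm)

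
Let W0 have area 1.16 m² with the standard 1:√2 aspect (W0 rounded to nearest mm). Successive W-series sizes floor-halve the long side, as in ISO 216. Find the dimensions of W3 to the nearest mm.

Let W0's short side be w mm. w · w√2 = 1.16 m² = 1,160,000 mm², so w ≈ 905.7 mm and w√2 ≈ 1280.8 mm → W0 = 906 × 1281 mm.
W1: ⌊1281/2⌋ × 906 = 640 × 906 mm
W2: ⌊906/2⌋ × 640 = 453 × 640 mm
W3: ⌊640/2⌋ × 453 = 320 × 453 mm

320 × 453 mm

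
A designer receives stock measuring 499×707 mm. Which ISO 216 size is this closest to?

B2 (500 × 707 mm)

Aspect ratio 707/499 ≈ 1.417 — close to the ISO √2 ≈ 1.414.
In the B-series (B0 = 1000 × 1414 mm): B2 = 500 × 707 mm.
Off by 1 mm total — nearest standard size.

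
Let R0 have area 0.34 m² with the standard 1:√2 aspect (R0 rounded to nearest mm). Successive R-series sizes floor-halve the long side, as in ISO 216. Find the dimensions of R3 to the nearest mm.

Let R0's short side be w mm. w · w√2 = 0.34 m² = 340,000 mm², so w ≈ 490.3 mm and w√2 ≈ 693.4 mm → R0 = 490 × 693 mm.
R1: ⌊693/2⌋ × 490 = 346 × 490 mm
R2: ⌊490/2⌋ × 346 = 245 × 346 mm
R3: ⌊346/2⌋ × 245 = 173 × 245 mm

173 × 245 mm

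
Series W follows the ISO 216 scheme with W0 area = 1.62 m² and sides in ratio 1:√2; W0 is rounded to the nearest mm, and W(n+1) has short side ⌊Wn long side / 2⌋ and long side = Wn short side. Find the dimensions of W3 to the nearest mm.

378 × 535 mm

Let W0's short side be w mm. w · w√2 = 1.62 m² = 1,620,000 mm², so w ≈ 1070.3 mm and w√2 ≈ 1513.6 mm → W0 = 1070 × 1514 mm.
W1: ⌊1514/2⌋ × 1070 = 757 × 1070 mm
W2: ⌊1070/2⌋ × 757 = 535 × 757 mm
W3: ⌊757/2⌋ × 535 = 378 × 535 mm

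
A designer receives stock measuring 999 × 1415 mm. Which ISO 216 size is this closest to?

B0 (1000 × 1414 mm)

Aspect ratio 1415/999 ≈ 1.416 — close to the ISO √2 ≈ 1.414.
In the B-series (B0 = 1000 × 1414 mm): B0 = 1000 × 1414 mm.
Off by 2 mm total — nearest standard size.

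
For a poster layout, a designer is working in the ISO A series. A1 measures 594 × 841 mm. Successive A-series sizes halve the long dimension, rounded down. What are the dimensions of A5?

A2: ⌊841/2⌋ × 594 = 420 × 594 mm
A3: ⌊594/2⌋ × 420 = 297 × 420 mm
A4: ⌊420/2⌋ × 297 = 210 × 297 mm
A5: ⌊297/2⌋ × 210 = 148 × 210 mm

148 × 210 mm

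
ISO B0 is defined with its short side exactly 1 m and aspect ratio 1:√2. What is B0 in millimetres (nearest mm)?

1000 × 1414 mm

Short side = 1000 mm; long side = 1000√2 ≈ 1414.2 mm.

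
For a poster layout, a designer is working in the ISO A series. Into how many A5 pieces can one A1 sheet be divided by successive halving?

16

A1 = 594 × 841 mm; A5 = 148 × 210 mm.
Each halving step doubles the count; 4 steps from A1 to A5.
2^4 = 16.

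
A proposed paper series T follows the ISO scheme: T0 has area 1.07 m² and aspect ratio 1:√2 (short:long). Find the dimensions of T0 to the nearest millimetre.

870 × 1230 mm

Let the short side be w mm. Then w · w√2 = 1.07 m² = 1,070,000 mm².
w² = 1,070,000/√2, so w ≈ 869.8 mm; long side = w√2 ≈ 1230.1 mm.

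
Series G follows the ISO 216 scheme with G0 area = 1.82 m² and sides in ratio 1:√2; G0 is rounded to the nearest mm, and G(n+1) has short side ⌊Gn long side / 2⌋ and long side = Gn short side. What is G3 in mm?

Let G0's short side be w mm. w · w√2 = 1.82 m² = 1,820,000 mm², so w ≈ 1134.4 mm and w√2 ≈ 1604.3 mm → G0 = 1134 × 1604 mm.
G1: ⌊1604/2⌋ × 1134 = 802 × 1134 mm
G2: ⌊1134/2⌋ × 802 = 567 × 802 mm
G3: ⌊802/2⌋ × 567 = 401 × 567 mm

401 × 567 mm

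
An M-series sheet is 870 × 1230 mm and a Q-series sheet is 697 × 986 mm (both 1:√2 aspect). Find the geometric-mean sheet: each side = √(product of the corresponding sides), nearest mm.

Short side: √(870 · 697) = √606390 ≈ 778.7 → 779 mm
Long side: √(1230 · 986) = √1212780 ≈ 1101.3 → 1101 mm

779 × 1101 mm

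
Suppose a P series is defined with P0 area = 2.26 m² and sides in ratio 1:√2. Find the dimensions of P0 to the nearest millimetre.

Let the short side be w mm. Then w · w√2 = 2.26 m² = 2,260,000 mm².
w² = 2,260,000/√2, so w ≈ 1264.1 mm; long side = w√2 ≈ 1787.8 mm.

1264 × 1788 mm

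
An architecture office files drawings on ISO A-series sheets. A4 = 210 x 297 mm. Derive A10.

A5: ⌊297/2⌋ × 210 = 148 × 210 mm
A6: ⌊210/2⌋ × 148 = 105 × 148 mm
A7: ⌊148/2⌋ × 105 = 74 × 105 mm
A8: ⌊105/2⌋ × 74 = 52 × 74 mm
A9: ⌊74/2⌋ × 52 = 37 × 52 mm
A10: ⌊52/2⌋ × 37 = 26 × 37 mm

26 × 37 mm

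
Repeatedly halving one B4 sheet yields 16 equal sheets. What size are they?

16 = 2^4, so 4 halving steps.
B4 → B5 → … → B8 after 4 steps.

B8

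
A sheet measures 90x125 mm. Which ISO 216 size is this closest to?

B7 (88 × 125 mm)

Aspect ratio 125/90 ≈ 1.389 (ISO target is √2 ≈ 1.414).
In the B-series (B0 = 1000 × 1414 mm): B7 = 88 × 125 mm.
Off by 2 mm total — nearest standard size.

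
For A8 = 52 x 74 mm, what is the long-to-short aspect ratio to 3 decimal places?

74 / 52 = 1.423
ISO 216 targets √2 ≈ 1.414; the +0.009 deviation is from mm rounding.

1.423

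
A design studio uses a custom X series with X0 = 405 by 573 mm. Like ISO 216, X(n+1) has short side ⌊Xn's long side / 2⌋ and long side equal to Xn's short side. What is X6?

50 × 71 mm

X1: ⌊573/2⌋ × 405 = 286 × 405 mm
X2: ⌊405/2⌋ × 286 = 202 × 286 mm
X3: ⌊286/2⌋ × 202 = 143 × 202 mm
X4: ⌊202/2⌋ × 143 = 101 × 143 mm
X5: ⌊143/2⌋ × 101 = 71 × 101 mm
X6: ⌊101/2⌋ × 71 = 50 × 71 mm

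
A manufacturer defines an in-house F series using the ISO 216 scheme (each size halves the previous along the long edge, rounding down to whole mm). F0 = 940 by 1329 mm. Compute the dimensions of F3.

F1: ⌊1329/2⌋ × 940 = 664 × 940 mm
F2: ⌊940/2⌋ × 664 = 470 × 664 mm
F3: ⌊664/2⌋ × 470 = 332 × 470 mm

332 × 470 mm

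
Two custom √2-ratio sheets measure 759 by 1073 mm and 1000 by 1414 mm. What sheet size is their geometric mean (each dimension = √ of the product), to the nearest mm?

Short side: √(759 · 1000) = √759000 ≈ 871.2 → 871 mm
Long side: √(1073 · 1414) = √1517222 ≈ 1231.8 → 1232 mm

871 × 1232 mm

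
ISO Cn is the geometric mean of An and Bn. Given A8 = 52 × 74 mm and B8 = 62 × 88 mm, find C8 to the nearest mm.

Short side: √(52 · 62) = √3224 ≈ 56.8 → 57 mm
Long side: √(74 · 88) = √6512 ≈ 80.7 → 81 mm

57 × 81 mm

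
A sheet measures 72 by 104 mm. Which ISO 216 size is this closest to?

Aspect ratio 104/72 ≈ 1.444 (ISO target is √2 ≈ 1.414).
In the A-series (A0 area = 1 m²): A7 = 74 × 105 mm.
Off by 3 mm total — nearest standard size.

A7 (74 × 105 mm)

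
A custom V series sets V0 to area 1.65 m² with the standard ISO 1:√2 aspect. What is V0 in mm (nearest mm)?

Let the short side be w mm. Then w · w√2 = 1.65 m² = 1,650,000 mm².
w² = 1,650,000/√2, so w ≈ 1080.2 mm; long side = w√2 ≈ 1527.6 mm.

1080 × 1528 mm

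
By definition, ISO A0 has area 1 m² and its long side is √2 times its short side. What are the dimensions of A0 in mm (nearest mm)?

841 × 1189 mm

Let the short side be w mm. Then the long side is w√2 and w · w√2 = 10⁶ mm².
w² = 10⁶/√2, so w = 1000 / 2^(1/4) ≈ 840.9 mm; long side = 1000 · 2^(1/4) ≈ 1189.2 mm.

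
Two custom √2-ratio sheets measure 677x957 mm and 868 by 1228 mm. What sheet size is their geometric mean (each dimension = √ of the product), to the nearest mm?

767 × 1084 mm

Short side: √(677 · 868) = √587636 ≈ 766.6 → 767 mm
Long side: √(957 · 1228) = √1175196 ≈ 1084.1 → 1084 mm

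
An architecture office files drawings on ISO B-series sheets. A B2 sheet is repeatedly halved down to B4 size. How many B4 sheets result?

4

B2 = 500 × 707 mm; B4 = 250 × 353 mm.
Each halving step doubles the count; 2 steps from B2 to B4.
2^2 = 4.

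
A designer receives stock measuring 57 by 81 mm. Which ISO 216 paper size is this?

Aspect ratio 81/57 ≈ 1.421 — close to the ISO √2 ≈ 1.414.
In the C-series (envelope sizes, between A and B): C8 = 57 × 81 mm.

C8 (57 × 81 mm)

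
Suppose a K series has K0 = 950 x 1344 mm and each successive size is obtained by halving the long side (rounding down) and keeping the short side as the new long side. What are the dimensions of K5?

K1 = 672 × 950 mm (from K0 by 1 halving).
K2: ⌊950/2⌋ × 672 = 475 × 672 mm
K3: ⌊672/2⌋ × 475 = 336 × 475 mm
K4: ⌊475/2⌋ × 336 = 237 × 336 mm
K5: ⌊336/2⌋ × 237 = 168 × 237 mm

168 × 237 mm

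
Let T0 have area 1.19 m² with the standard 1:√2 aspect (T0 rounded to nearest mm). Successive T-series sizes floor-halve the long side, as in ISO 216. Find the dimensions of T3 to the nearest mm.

324 × 458 mm

Let T0's short side be w mm. w · w√2 = 1.19 m² = 1,190,000 mm², so w ≈ 917.3 mm and w√2 ≈ 1297.3 mm → T0 = 917 × 1297 mm.
T1: ⌊1297/2⌋ × 917 = 648 × 917 mm
T2: ⌊917/2⌋ × 648 = 458 × 648 mm
T3: ⌊648/2⌋ × 458 = 324 × 458 mm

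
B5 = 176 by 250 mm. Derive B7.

B6: ⌊250/2⌋ × 176 = 125 × 176 mm
B7: ⌊176/2⌋ × 125 = 88 × 125 mm

88 × 125 mm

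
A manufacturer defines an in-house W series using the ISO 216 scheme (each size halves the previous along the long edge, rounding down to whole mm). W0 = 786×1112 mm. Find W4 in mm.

196 × 278 mm

W1: ⌊1112/2⌋ × 786 = 556 × 786 mm
W2: ⌊786/2⌋ × 556 = 393 × 556 mm
W3: ⌊556/2⌋ × 393 = 278 × 393 mm
W4: ⌊393/2⌋ × 278 = 196 × 278 mm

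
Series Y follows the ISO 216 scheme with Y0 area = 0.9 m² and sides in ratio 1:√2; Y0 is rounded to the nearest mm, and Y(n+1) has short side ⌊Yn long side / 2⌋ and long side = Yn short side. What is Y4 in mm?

199 × 282 mm

Let Y0's short side be w mm. w · w√2 = 0.9 m² = 900,000 mm², so w ≈ 797.7 mm and w√2 ≈ 1128.2 mm → Y0 = 798 × 1128 mm.
Y1: ⌊1128/2⌋ × 798 = 564 × 798 mm
Y2: ⌊798/2⌋ × 564 = 399 × 564 mm
Y3: ⌊564/2⌋ × 399 = 282 × 399 mm
Y4: ⌊399/2⌋ × 282 = 199 × 282 mm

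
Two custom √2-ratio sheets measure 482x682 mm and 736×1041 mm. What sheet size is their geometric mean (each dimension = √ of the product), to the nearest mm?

Short side: √(482 · 736) = √354752 ≈ 595.6 → 596 mm
Long side: √(682 · 1041) = √709962 ≈ 842.6 → 843 mm

596 × 843 mm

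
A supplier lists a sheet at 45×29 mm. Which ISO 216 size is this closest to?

B10 (31 × 44 mm)

Aspect ratio 45/29 ≈ 1.552 (ISO target is √2 ≈ 1.414).
In the B-series (B0 = 1000 × 1414 mm): B10 = 31 × 44 mm.
Off by 3 mm total — nearest standard size.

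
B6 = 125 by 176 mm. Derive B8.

62 × 88 mm

B7: ⌊176/2⌋ × 125 = 88 × 125 mm
B8: ⌊125/2⌋ × 88 = 62 × 88 mm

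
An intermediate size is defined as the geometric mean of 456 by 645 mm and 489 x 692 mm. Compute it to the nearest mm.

Short side: √(456 · 489) = √222984 ≈ 472.2 → 472 mm
Long side: √(645 · 692) = √446340 ≈ 668.1 → 668 mm

472 × 668 mm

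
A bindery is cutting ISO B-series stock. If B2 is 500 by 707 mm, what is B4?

B3: ⌊707/2⌋ × 500 = 353 × 500 mm
B4: ⌊500/2⌋ × 353 = 250 × 353 mm

250 × 353 mm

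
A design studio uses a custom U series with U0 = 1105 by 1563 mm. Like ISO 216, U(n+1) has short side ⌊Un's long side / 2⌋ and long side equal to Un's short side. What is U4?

U1: ⌊1563/2⌋ × 1105 = 781 × 1105 mm
U2: ⌊1105/2⌋ × 781 = 552 × 781 mm
U3: ⌊781/2⌋ × 552 = 390 × 552 mm
U4: ⌊552/2⌋ × 390 = 276 × 390 mm

276 × 390 mm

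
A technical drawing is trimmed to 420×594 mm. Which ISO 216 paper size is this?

Aspect ratio 594/420 ≈ 1.414 — close to the ISO √2 ≈ 1.414.
In the A-series (A0 area = 1 m²): A2 = 420 × 594 mm.

A2 (420 × 594 mm)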